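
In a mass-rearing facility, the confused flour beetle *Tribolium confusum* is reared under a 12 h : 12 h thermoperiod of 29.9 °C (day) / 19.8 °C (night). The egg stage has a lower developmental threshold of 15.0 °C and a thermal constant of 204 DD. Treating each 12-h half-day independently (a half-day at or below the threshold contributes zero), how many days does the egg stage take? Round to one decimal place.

Day half: max(0, 29.9 − 15.0) × 0.5 = 14.9 × 0.5 = 7.45 DD.
Night half: max(0, 19.8 − 15.0) × 0.5 = 4.8 × 0.5 = 2.40 DD.
Per 24 h: 9.85 DD/day.
Duration = 204 / 9.85 = 20.711 ≈ 20.7 days.

20.7 days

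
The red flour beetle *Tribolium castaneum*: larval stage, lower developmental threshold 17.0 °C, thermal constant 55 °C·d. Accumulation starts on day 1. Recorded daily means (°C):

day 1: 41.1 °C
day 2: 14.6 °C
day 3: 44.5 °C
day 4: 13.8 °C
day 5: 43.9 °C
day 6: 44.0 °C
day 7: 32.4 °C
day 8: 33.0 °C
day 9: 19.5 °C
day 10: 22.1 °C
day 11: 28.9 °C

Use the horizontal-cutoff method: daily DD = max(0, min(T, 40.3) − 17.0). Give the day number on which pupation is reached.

day 5

Daily DD above 17.0 °C (capped at 23.3): 23.3, 0.0, 23.3, 0.0, 23.3, 23.3, 15.4, 16.0, 2.5, 5.1, 11.9.
Cumulative: 23.3, 23.3, 46.6, 46.6, 69.9, 93.2, 108.6, 124.6, 127.1, 132.2, 144.1.
The total first reaches 55 DD on day 5.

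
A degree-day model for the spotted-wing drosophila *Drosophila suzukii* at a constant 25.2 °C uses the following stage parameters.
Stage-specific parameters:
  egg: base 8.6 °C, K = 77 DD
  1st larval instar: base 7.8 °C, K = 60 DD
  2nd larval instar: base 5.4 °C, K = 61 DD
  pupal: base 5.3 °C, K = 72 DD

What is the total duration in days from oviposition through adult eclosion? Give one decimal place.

14.8 days

egg: 77 / (25.2 − 8.6) = 77 / 16.6 = 4.639 d.
1st larval instar: 60 / (25.2 − 7.8) = 60 / 17.4 = 3.448 d.
2nd larval instar: 61 / (25.2 − 5.4) = 61 / 19.8 = 3.081 d.
pupal: 72 / (25.2 − 5.3) = 72 / 19.9 = 3.618 d.
Sum = 14.786 ≈ 14.8 days.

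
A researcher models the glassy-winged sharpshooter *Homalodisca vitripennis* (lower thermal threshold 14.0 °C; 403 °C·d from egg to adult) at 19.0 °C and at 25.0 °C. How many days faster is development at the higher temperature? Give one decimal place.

At 19.0 °C: 403 / (19.0 − 14.0) = 403 / 5.0 = 80.600 d.
At 25.0 °C: 403 / (25.0 − 14.0) = 403 / 11.0 = 36.636 d.
Difference = |80.600 − 36.636| = 43.964 ≈ 44.0 days.

44.0 days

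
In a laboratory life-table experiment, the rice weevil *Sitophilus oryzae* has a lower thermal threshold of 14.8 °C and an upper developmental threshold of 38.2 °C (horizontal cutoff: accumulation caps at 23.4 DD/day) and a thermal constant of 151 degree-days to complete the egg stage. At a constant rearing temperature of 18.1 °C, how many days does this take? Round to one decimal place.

45.8 days

Daily accumulation = 18.1 − 14.8 = 3.3 DD/day.
Duration = 151 / 3.3 = 45.758 ≈ 45.8 days.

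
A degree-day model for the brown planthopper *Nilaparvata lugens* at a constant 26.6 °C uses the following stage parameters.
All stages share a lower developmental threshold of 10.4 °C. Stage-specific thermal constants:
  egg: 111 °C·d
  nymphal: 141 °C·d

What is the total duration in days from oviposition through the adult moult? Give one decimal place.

Daily accumulation at 26.6 °C = 26.6 − 10.4 = 16.2 DD/day.
Total K = 111 + 141 = 252 DD.
Total duration = 252 / 16.2 = 15.556 ≈ 15.6 days.

15.6 days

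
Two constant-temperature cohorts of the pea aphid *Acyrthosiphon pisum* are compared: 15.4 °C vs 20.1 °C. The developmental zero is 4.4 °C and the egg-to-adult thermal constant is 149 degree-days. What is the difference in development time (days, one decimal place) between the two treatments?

4.1 days

At 15.4 °C: 149 / (15.4 − 4.4) = 149 / 11.0 = 13.545 d.
At 20.1 °C: 149 / (20.1 − 4.4) = 149 / 15.7 = 9.490 d.
Difference = |13.545 − 9.490| = 4.055 ≈ 4.1 days.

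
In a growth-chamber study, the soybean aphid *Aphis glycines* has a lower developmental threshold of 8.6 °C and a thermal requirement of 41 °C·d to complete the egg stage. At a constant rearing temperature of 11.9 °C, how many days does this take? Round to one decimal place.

12.4 days

Daily accumulation = 11.9 − 8.6 = 3.3 DD/day.
Duration = 41 / 3.3 = 12.424 ≈ 12.4 days.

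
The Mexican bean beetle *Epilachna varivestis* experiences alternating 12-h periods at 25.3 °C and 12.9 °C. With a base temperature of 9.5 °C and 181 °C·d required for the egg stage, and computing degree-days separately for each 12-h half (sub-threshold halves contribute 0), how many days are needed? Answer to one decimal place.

Day half: max(0, 25.3 − 9.5) × 0.5 = 15.8 × 0.5 = 7.90 DD.
Night half: max(0, 12.9 − 9.5) × 0.5 = 3.4 × 0.5 = 1.70 DD.
Per 24 h: 9.60 DD/day.
Duration = 181 / 9.60 = 18.854 ≈ 18.9 days.

18.9 days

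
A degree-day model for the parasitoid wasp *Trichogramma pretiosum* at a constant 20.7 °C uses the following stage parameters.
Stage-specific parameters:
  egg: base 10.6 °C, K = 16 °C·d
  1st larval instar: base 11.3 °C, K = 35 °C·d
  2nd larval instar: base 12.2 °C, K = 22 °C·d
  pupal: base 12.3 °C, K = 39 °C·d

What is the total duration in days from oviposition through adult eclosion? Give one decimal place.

12.5 days

egg: 16 / (20.7 − 10.6) = 16 / 10.1 = 1.584 d.
1st larval instar: 35 / (20.7 − 11.3) = 35 / 9.4 = 3.723 d.
2nd larval instar: 22 / (20.7 − 12.2) = 22 / 8.5 = 2.588 d.
pupal: 39 / (20.7 − 12.3) = 39 / 8.4 = 4.643 d.
Sum = 12.539 ≈ 12.5 days.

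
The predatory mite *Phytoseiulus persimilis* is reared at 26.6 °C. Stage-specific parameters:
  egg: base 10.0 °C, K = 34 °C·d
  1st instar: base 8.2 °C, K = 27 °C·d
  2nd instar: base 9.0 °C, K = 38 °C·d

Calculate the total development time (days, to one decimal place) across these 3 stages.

egg: 34 / (26.6 − 10.0) = 34 / 16.6 = 2.048 d.
1st instar: 27 / (26.6 − 8.2) = 27 / 18.4 = 1.467 d.
2nd instar: 38 / (26.6 − 9.0) = 38 / 17.6 = 2.159 d.
Sum = 5.675 ≈ 5.7 days.

5.7 days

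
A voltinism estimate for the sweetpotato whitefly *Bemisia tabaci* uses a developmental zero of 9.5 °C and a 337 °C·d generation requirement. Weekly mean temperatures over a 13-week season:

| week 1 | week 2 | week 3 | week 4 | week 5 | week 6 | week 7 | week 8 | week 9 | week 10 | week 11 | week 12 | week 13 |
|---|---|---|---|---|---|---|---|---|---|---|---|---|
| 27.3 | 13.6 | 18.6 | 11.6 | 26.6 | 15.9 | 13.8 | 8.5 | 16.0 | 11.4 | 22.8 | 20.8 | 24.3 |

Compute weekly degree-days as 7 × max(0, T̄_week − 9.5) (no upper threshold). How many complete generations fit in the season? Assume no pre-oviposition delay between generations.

2 generations

Weekly DD (7 × max(0, T̄ − 9.5)): 124.6, 28.7, 63.7, 14.7, 119.7, 44.8, 30.1, 0.0, 45.5, 13.3, 93.1, 79.1, 103.6.
Season total = 760.9 DD.
Complete generations = ⌊760.9 / 337⌋ = 2.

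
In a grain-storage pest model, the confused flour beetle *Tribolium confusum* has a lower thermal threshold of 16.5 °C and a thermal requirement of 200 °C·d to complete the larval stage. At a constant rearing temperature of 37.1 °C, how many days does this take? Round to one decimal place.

9.7 days

Daily accumulation = 37.1 − 16.5 = 20.6 DD/day.
Duration = 200 / 20.6 = 9.709 ≈ 9.7 days.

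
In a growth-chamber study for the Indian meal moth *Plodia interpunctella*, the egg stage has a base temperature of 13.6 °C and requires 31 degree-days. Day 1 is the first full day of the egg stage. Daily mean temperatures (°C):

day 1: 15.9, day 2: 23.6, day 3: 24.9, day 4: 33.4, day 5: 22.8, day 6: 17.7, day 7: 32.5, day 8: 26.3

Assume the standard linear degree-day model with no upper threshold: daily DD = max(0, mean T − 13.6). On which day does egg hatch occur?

day 4

Daily DD above 13.6 °C: 2.3, 10.0, 11.3, 19.8, 9.2, 4.1, 18.9, 12.7.
Cumulative: 2.3, 12.3, 23.6, 43.4, 52.6, 56.7, 75.6, 88.3.
The total first reaches 31 DD on day 4.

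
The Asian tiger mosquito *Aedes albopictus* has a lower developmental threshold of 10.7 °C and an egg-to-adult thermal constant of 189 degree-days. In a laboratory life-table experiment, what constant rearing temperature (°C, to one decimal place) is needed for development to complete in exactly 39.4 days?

15.5 °C

Required daily accumulation = 189 / 39.4 = 4.797 DD/day.
T = T_base + 4.797 = 10.7 + 4.797 = 15.497 ≈ 15.5 °C.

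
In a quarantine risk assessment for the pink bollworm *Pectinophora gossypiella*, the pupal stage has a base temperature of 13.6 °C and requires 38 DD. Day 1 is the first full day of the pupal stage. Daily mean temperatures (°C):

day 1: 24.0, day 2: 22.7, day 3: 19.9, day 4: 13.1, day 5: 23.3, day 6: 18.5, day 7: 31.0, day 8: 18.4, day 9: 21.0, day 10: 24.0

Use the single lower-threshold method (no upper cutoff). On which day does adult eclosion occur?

day 6

Daily DD above 13.6 °C: 10.4, 9.1, 6.3, 0.0, 9.7, 4.9, 17.4, 4.8, 7.4, 10.4.
Cumulative: 10.4, 19.5, 25.8, 25.8, 35.5, 40.4, 57.8, 62.6, 70.0, 80.4.
The total first reaches 38 DD on day 6.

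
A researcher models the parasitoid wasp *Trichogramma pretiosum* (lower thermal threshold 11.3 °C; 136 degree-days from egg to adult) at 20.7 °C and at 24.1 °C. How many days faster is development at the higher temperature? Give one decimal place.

3.8 days

At 20.7 °C: 136 / (20.7 − 11.3) = 136 / 9.4 = 14.468 d.
At 24.1 °C: 136 / (24.1 − 11.3) = 136 / 12.8 = 10.625 d.
Difference = |14.468 − 10.625| = 3.843 ≈ 3.8 days.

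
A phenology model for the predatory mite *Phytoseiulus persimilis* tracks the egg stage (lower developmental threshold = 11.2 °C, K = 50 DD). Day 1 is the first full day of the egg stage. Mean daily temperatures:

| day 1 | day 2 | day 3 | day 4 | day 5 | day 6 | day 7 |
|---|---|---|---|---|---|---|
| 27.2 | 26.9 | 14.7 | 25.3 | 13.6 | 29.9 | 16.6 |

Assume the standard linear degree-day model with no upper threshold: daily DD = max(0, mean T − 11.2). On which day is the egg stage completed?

day 5

Daily DD above 11.2 °C: 16.0, 15.7, 3.5, 14.1, 2.4, 18.7, 5.4.
Cumulative: 16.0, 31.7, 35.2, 49.3, 51.7, 70.4, 75.8.
The total first reaches 50 DD on day 5.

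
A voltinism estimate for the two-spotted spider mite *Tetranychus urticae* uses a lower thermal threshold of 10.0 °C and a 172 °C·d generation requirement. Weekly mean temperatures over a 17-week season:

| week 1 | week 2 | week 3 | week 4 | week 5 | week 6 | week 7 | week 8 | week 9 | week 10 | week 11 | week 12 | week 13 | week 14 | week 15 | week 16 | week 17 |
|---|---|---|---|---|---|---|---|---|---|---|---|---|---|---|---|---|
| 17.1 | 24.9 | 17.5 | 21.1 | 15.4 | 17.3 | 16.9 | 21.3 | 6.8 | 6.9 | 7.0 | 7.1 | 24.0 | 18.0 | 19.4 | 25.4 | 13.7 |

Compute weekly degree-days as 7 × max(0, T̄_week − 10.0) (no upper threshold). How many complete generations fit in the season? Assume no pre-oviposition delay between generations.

4 generations

Weekly DD (7 × max(0, T̄ − 10.0)): 49.7, 104.3, 52.5, 77.7, 37.8, 51.1, 48.3, 79.1, 0.0, 0.0, 0.0, 0.0, 98.0, 56.0, 65.8, 107.8, 25.9.
Season total = 854.0 DD.
Complete generations = ⌊854.0 / 172⌋ = 4.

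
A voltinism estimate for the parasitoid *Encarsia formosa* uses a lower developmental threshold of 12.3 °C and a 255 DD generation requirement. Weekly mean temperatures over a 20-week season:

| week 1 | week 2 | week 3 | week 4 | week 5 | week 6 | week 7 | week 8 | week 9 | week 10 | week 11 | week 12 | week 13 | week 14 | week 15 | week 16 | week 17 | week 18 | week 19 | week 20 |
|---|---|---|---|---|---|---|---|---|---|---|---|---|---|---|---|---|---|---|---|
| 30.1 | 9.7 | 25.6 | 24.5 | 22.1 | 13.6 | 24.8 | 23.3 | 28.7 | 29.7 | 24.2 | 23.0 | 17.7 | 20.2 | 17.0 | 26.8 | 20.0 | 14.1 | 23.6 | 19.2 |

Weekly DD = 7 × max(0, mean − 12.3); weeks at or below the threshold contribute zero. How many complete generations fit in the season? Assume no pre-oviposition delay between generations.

5 generations

Weekly DD (7 × max(0, T̄ − 12.3)): 124.6, 0.0, 93.1, 85.4, 68.6, 9.1, 87.5, 77.0, 114.8, 121.8, 83.3, 74.9, 37.8, 55.3, 32.9, 101.5, 53.9, 12.6, 79.1, 48.3.
Season total = 1361.5 DD.
Complete generations = ⌊1361.5 / 255⌋ = 5.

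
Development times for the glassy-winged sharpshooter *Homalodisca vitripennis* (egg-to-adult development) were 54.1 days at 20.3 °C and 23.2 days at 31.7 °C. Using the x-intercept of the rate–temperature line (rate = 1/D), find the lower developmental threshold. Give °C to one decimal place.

Linear rate model ⇒ the product D·(T − T_b) is constant across temperatures.
54.1·(20.3 − T_b) = 23.2·(31.7 − T_b)
T_b = (54.1·20.3 − 23.2·31.7) / (54.1 − 23.2) = 362.79 / 30.9 = 11.741 °C ≈ 11.7 °C.

11.7 °C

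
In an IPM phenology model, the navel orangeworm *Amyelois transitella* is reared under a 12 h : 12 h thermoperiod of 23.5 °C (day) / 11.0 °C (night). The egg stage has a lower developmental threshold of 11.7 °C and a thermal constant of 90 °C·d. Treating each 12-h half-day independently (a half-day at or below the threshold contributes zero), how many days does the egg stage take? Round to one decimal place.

15.3 days

Day half: max(0, 23.5 − 11.7) × 0.5 = 11.8 × 0.5 = 5.90 DD.
Night half: max(0, 11.0 − 11.7) × 0.5 = 0.0 × 0.5 = 0.00 DD.
Per 24 h: 5.90 DD/day.
Duration = 90 / 5.90 = 15.254 ≈ 15.3 days.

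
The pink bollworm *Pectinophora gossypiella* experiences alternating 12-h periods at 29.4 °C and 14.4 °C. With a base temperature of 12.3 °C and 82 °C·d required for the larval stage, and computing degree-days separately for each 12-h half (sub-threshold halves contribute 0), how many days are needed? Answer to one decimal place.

Day half: max(0, 29.4 − 12.3) × 0.5 = 17.1 × 0.5 = 8.55 DD.
Night half: max(0, 14.4 − 12.3) × 0.5 = 2.1 × 0.5 = 1.05 DD.
Per 24 h: 9.60 DD/day.
Duration = 82 / 9.60 = 8.542 ≈ 8.5 days.

8.5 days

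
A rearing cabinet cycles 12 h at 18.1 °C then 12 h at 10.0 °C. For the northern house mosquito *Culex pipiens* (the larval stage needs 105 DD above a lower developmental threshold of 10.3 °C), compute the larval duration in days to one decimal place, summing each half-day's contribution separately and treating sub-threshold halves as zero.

26.9 days

Day half: max(0, 18.1 − 10.3) × 0.5 = 7.8 × 0.5 = 3.90 DD.
Night half: max(0, 10.0 − 10.3) × 0.5 = 0.0 × 0.5 = 0.00 DD.
Per 24 h: 3.90 DD/day.
Duration = 105 / 3.90 = 26.923 ≈ 26.9 days.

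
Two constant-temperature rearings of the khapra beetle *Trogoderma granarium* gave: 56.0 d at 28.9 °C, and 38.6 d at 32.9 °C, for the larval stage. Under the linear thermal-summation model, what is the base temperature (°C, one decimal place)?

20.0 °C

Under the model K = D·(T − T_b), so D₁·(T₁ − T_b) = D₂·(T₂ − T_b).
56.0·(28.9 − T_b) = 38.6·(32.9 − T_b)
T_b = (56.0·28.9 − 38.6·32.9) / (56.0 − 38.6) = 348.46 / 17.4 = 20.026 °C ≈ 20.0 °C.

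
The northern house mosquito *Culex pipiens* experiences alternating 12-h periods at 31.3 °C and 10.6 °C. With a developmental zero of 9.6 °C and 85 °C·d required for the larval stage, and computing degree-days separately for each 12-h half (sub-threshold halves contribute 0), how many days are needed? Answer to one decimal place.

7.5 days

Day half: max(0, 31.3 − 9.6) × 0.5 = 21.7 × 0.5 = 10.85 DD.
Night half: max(0, 10.6 − 9.6) × 0.5 = 1.0 × 0.5 = 0.50 DD.
Per 24 h: 11.35 DD/day.
Duration = 85 / 11.35 = 7.489 ≈ 7.5 days.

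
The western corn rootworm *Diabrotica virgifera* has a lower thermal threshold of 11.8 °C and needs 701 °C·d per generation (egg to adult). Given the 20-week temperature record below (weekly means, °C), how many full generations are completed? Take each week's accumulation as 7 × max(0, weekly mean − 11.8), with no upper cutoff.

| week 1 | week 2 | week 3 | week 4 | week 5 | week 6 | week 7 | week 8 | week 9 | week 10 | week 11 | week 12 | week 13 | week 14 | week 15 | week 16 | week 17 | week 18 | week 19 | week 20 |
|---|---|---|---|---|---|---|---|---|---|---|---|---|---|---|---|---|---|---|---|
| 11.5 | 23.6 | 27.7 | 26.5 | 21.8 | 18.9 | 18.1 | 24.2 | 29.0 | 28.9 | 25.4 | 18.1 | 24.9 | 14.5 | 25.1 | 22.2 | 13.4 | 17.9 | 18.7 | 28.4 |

2 generations

Weekly DD (7 × max(0, T̄ − 11.8)): 0.0, 82.6, 111.3, 102.9, 70.0, 49.7, 44.1, 86.8, 120.4, 119.7, 95.2, 44.1, 91.7, 18.9, 93.1, 72.8, 11.2, 42.7, 48.3, 116.2.
Season total = 1421.7 DD.
Complete generations = ⌊1421.7 / 701⌋ = 2.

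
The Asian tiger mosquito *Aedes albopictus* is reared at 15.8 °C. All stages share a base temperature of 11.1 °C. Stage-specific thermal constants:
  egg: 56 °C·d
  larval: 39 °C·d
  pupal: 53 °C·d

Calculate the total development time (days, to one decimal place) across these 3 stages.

Daily accumulation at 15.8 °C = 15.8 − 11.1 = 4.7 DD/day.
Total K = 56 + 39 + 53 = 148 DD.
Total duration = 148 / 4.7 = 31.489 ≈ 31.5 days.

31.5 days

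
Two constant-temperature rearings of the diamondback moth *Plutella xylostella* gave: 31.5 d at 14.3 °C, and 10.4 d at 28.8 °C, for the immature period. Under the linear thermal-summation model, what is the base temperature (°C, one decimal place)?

Equal thermal constants: D₁(T₁ − T_b) = D₂(T₂ − T_b).
31.5·(14.3 − T_b) = 10.4·(28.8 − T_b)
T_b = (31.5·14.3 − 10.4·28.8) / (31.5 − 10.4) = 150.93 / 21.1 = 7.153 °C ≈ 7.2 °C.

7.2 °C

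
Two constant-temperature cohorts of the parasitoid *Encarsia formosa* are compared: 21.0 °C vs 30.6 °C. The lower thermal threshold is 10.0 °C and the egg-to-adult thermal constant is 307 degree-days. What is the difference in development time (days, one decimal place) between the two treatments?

13.0 days

At 21.0 °C: 307 / (21.0 − 10.0) = 307 / 11.0 = 27.909 d.
At 30.6 °C: 307 / (30.6 − 10.0) = 307 / 20.6 = 14.903 d.
Difference = |27.909 − 14.903| = 13.006 ≈ 13.0 days.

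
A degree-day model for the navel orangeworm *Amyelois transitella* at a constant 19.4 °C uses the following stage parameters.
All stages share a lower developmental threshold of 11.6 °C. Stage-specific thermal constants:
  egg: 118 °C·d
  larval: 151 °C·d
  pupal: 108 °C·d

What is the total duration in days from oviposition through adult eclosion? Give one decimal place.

Daily accumulation at 19.4 °C = 19.4 − 11.6 = 7.8 DD/day.
Total K = 118 + 151 + 108 = 377 DD.
Total duration = 377 / 7.8 = 48.333 ≈ 48.3 days.

48.3 days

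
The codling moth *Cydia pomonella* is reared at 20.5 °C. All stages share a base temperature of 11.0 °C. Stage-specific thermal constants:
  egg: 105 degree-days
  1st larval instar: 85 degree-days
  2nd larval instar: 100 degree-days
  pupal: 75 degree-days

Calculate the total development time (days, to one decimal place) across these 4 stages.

Daily accumulation at 20.5 °C = 20.5 − 11.0 = 9.5 DD/day.
Total K = 105 + 85 + 100 + 75 = 365 DD.
Total duration = 365 / 9.5 = 38.421 ≈ 38.4 days.

38.4 days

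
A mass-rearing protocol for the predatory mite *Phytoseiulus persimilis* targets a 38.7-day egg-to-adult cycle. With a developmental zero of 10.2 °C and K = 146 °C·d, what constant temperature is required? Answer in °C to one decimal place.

14.0 °C

Required daily accumulation = 146 / 38.7 = 3.773 DD/day.
T = T_base + 3.773 = 10.2 + 3.773 = 13.973 ≈ 14.0 °C.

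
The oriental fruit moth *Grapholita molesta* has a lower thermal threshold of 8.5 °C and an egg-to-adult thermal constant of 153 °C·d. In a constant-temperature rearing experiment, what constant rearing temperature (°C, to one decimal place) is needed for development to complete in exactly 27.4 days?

14.1 °C

Required daily accumulation = 153 / 27.4 = 5.584 DD/day.
T = T_base + 5.584 = 8.5 + 5.584 = 14.084 ≈ 14.1 °C.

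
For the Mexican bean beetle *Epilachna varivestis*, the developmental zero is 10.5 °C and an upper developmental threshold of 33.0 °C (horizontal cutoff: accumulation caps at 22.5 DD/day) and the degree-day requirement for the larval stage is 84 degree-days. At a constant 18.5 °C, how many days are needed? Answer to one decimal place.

10.5 days

Daily accumulation = 18.5 − 10.5 = 8.0 DD/day.
Duration = 84 / 8.0 = 10.500 ≈ 10.5 days.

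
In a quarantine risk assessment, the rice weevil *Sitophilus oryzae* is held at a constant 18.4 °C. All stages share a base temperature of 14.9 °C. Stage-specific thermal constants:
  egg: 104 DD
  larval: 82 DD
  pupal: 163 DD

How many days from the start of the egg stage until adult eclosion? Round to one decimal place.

Daily accumulation at 18.4 °C = 18.4 − 14.9 = 3.5 DD/day.
Total K = 104 + 82 + 163 = 349 DD.
Total duration = 349 / 3.5 = 99.714 ≈ 99.7 days.

99.7 days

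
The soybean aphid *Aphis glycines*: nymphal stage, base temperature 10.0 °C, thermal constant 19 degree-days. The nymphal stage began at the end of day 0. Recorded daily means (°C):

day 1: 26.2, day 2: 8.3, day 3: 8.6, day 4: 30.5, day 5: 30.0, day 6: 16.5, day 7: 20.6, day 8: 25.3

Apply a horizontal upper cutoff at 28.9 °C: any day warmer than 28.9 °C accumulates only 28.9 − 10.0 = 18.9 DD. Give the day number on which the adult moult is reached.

day 4

Daily DD above 10.0 °C (capped at 18.9): 16.2, 0.0, 0.0, 18.9, 18.9, 6.5, 10.6, 15.3.
Cumulative: 16.2, 16.2, 16.2, 35.1, 54.0, 60.5, 71.1, 86.4.
The total first reaches 19 DD on day 4.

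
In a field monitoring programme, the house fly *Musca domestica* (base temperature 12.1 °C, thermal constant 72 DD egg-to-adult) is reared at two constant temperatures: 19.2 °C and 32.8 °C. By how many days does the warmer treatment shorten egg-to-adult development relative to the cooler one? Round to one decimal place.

At 19.2 °C: 72 / (19.2 − 12.1) = 72 / 7.1 = 10.141 d.
At 32.8 °C: 72 / (32.8 − 12.1) = 72 / 20.7 = 3.478 d.
Difference = |10.141 − 3.478| = 6.663 ≈ 6.7 days.

6.7 days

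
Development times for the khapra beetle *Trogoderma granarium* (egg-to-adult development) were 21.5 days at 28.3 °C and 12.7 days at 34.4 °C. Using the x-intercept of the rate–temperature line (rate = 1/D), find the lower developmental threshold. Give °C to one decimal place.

Under the model K = D·(T − T_b), so D₁·(T₁ − T_b) = D₂·(T₂ − T_b).
21.5·(28.3 − T_b) = 12.7·(34.4 − T_b)
T_b = (21.5·28.3 − 12.7·34.4) / (21.5 − 12.7) = 171.57 / 8.8 = 19.497 °C ≈ 19.5 °C.

19.5 °C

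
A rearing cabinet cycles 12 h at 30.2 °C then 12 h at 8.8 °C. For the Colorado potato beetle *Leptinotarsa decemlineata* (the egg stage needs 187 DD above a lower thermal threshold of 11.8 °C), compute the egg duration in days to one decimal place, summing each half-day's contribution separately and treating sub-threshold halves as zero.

Day half: max(0, 30.2 − 11.8) × 0.5 = 18.4 × 0.5 = 9.20 DD.
Night half: max(0, 8.8 − 11.8) × 0.5 = 0.0 × 0.5 = 0.00 DD.
Per 24 h: 9.20 DD/day.
Duration = 187 / 9.20 = 20.326 ≈ 20.3 days.

20.3 days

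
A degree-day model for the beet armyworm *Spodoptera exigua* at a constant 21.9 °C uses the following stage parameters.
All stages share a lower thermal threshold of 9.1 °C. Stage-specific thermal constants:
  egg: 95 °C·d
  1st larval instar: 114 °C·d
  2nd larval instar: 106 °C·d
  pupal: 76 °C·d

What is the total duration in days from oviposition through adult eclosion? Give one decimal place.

30.5 days

Daily accumulation at 21.9 °C = 21.9 − 9.1 = 12.8 DD/day.
Total K = 95 + 114 + 106 + 76 = 391 DD.
Total duration = 391 / 12.8 = 30.547 ≈ 30.5 days.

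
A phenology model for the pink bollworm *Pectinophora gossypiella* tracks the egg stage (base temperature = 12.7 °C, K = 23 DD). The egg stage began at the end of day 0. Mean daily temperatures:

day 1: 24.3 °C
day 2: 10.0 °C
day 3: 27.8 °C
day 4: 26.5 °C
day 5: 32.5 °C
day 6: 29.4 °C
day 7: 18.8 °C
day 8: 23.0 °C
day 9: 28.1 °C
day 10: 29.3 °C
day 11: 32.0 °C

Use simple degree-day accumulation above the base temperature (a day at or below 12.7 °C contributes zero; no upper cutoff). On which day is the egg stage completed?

Daily DD above 12.7 °C: 11.6, 0.0, 15.1, 13.8, 19.8, 16.7, 6.1, 10.3, 15.4, 16.6, 19.3.
Cumulative: 11.6, 11.6, 26.7, 40.5, 60.3, 77.0, 83.1, 93.4, 108.8, 125.4, 144.7.
The total first reaches 23 DD on day 3.

day 3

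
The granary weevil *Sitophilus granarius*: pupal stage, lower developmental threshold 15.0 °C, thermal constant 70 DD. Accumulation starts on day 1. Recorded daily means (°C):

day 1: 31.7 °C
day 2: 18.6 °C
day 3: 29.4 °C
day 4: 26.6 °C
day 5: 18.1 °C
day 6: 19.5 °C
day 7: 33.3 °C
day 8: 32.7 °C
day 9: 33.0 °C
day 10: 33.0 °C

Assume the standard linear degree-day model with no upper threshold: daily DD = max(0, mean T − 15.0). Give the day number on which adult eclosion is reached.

Daily DD above 15.0 °C: 16.7, 3.6, 14.4, 11.6, 3.1, 4.5, 18.3, 17.7, 18.0, 18.0.
Cumulative: 16.7, 20.3, 34.7, 46.3, 49.4, 53.9, 72.2, 89.9, 107.9, 125.9.
The total first reaches 70 DD on day 7.

day 7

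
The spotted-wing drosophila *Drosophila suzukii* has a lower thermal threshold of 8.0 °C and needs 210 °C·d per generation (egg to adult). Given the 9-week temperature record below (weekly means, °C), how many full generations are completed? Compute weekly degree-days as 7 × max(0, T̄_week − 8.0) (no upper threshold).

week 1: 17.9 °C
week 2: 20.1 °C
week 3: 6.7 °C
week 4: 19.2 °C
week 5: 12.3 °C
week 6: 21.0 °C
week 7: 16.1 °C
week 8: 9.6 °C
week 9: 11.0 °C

2 generations

Weekly DD (7 × max(0, T̄ − 8.0)): 69.3, 84.7, 0.0, 78.4, 30.1, 91.0, 56.7, 11.2, 21.0.
Season total = 442.4 DD.
Complete generations = ⌊442.4 / 210⌋ = 2.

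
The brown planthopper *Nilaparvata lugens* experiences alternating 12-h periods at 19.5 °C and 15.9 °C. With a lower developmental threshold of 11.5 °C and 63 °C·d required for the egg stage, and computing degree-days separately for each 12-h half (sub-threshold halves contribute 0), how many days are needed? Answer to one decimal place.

Day half: max(0, 19.5 − 11.5) × 0.5 = 8.0 × 0.5 = 4.00 DD.
Night half: max(0, 15.9 − 11.5) × 0.5 = 4.4 × 0.5 = 2.20 DD.
Per 24 h: 6.20 DD/day.
Duration = 63 / 6.20 = 10.161 ≈ 10.2 days.

10.2 days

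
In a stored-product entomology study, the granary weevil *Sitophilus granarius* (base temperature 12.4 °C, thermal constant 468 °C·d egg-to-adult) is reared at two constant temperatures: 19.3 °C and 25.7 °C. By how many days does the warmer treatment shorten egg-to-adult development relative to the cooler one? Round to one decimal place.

32.6 days

At 19.3 °C: 468 / (19.3 − 12.4) = 468 / 6.9 = 67.826 d.
At 25.7 °C: 468 / (25.7 − 12.4) = 468 / 13.3 = 35.188 d.
Difference = |67.826 − 35.188| = 32.638 ≈ 32.6 days.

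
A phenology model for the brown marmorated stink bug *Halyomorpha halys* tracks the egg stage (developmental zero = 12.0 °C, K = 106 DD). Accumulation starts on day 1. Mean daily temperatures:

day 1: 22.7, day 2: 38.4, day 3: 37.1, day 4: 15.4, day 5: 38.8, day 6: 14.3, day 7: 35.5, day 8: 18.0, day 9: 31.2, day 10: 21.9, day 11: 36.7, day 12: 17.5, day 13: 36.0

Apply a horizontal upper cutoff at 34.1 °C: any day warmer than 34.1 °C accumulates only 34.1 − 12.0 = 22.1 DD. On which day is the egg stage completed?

day 8

Daily DD above 12.0 °C (capped at 22.1): 10.7, 22.1, 22.1, 3.4, 22.1, 2.3, 22.1, 6.0, 19.2, 9.9, 22.1, 5.5, 22.1.
Cumulative: 10.7, 32.8, 54.9, 58.3, 80.4, 82.7, 104.8, 110.8, 130.0, 139.9, 162.0, 167.5, 189.6.
The total first reaches 106 DD on day 8.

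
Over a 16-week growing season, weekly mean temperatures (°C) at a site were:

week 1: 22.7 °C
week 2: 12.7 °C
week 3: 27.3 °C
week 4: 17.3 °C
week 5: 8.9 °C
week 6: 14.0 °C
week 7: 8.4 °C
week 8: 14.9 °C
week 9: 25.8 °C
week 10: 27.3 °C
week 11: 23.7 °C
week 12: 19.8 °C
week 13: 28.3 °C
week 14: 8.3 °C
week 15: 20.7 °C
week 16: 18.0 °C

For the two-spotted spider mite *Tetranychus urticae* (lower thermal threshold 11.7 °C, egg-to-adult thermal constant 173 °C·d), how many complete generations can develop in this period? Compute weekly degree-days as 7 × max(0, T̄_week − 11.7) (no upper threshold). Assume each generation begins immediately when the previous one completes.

Weekly DD (7 × max(0, T̄ − 11.7)): 77.0, 7.0, 109.2, 39.2, 0.0, 16.1, 0.0, 22.4, 98.7, 109.2, 84.0, 56.7, 116.2, 0.0, 63.0, 44.1.
Season total = 842.8 DD.
Complete generations = ⌊842.8 / 173⌋ = 4.

4 generations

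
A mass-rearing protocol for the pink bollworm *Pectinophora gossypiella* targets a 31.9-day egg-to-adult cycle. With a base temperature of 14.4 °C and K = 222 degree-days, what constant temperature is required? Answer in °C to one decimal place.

Required daily accumulation = 222 / 31.9 = 6.959 DD/day.
T = T_base + 6.959 = 14.4 + 6.959 = 21.359 ≈ 21.4 °C.

21.4 °C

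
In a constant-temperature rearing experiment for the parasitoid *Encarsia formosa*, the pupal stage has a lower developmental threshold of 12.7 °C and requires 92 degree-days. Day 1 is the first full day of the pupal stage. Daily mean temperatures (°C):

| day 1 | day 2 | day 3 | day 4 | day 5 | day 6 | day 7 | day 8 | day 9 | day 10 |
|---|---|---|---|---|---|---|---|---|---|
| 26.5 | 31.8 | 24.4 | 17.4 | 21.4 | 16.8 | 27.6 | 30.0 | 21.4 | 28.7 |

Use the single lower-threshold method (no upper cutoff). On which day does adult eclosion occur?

Daily DD above 12.7 °C: 13.8, 19.1, 11.7, 4.7, 8.7, 4.1, 14.9, 17.3, 8.7, 16.0.
Cumulative: 13.8, 32.9, 44.6, 49.3, 58.0, 62.1, 77.0, 94.3, 103.0, 119.0.
The total first reaches 92 DD on day 8.

day 8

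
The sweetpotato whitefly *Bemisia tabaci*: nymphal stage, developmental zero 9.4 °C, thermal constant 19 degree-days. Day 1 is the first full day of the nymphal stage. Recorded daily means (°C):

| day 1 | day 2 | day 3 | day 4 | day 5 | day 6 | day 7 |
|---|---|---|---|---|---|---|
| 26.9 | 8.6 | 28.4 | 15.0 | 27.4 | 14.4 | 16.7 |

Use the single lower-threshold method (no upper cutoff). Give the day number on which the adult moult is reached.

Daily DD above 9.4 °C: 17.5, 0.0, 19.0, 5.6, 18.0, 5.0, 7.3.
Cumulative: 17.5, 17.5, 36.5, 42.1, 60.1, 65.1, 72.4.
The total first reaches 19 DD on day 3.

day 3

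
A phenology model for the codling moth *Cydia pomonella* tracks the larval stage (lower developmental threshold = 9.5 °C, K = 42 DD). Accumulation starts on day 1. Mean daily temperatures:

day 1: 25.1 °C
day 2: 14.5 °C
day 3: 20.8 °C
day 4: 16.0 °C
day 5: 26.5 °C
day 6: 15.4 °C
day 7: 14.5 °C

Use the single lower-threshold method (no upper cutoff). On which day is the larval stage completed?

day 5

Daily DD above 9.5 °C: 15.6, 5.0, 11.3, 6.5, 17.0, 5.9, 5.0.
Cumulative: 15.6, 20.6, 31.9, 38.4, 55.4, 61.3, 66.3.
The total first reaches 42 DD on day 5.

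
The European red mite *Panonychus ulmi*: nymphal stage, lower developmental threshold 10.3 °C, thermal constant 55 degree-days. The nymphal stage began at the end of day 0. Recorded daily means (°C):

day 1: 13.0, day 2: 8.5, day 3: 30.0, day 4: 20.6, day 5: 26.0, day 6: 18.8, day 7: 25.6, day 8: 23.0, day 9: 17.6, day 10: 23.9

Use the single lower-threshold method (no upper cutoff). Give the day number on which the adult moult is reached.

day 6

Daily DD above 10.3 °C: 2.7, 0.0, 19.7, 10.3, 15.7, 8.5, 15.3, 12.7, 7.3, 13.6.
Cumulative: 2.7, 2.7, 22.4, 32.7, 48.4, 56.9, 72.2, 84.9, 92.2, 105.8.
The total first reaches 55 DD on day 6.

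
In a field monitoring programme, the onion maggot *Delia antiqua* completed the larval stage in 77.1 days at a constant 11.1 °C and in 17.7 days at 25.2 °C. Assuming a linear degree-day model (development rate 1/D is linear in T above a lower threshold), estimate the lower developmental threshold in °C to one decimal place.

Under the model K = D·(T − T_b), so D₁·(T₁ − T_b) = D₂·(T₂ − T_b).
77.1·(11.1 − T_b) = 17.7·(25.2 − T_b)
T_b = (77.1·11.1 − 17.7·25.2) / (77.1 − 17.7) = 409.77 / 59.4 = 6.898 °C ≈ 6.9 °C.

6.9 °C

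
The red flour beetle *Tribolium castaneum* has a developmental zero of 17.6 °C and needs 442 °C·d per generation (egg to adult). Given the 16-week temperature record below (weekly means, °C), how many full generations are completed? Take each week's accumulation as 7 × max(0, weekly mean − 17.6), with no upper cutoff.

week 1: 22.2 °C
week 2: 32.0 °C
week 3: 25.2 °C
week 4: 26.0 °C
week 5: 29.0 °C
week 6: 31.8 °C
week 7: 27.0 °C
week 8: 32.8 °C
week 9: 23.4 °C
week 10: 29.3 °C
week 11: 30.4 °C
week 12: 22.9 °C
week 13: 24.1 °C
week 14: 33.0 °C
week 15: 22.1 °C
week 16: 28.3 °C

Weekly DD (7 × max(0, T̄ − 17.6)): 32.2, 100.8, 53.2, 58.8, 79.8, 99.4, 65.8, 106.4, 40.6, 81.9, 89.6, 37.1, 45.5, 107.8, 31.5, 74.9.
Season total = 1105.3 DD.
Complete generations = ⌊1105.3 / 442⌋ = 2.

2 generations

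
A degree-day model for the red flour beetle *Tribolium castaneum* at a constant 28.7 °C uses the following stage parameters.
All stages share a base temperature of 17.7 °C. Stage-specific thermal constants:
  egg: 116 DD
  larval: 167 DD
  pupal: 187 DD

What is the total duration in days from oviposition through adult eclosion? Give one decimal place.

42.7 days

Daily accumulation at 28.7 °C = 28.7 − 17.7 = 11.0 DD/day.
Total K = 116 + 167 + 187 = 470 DD.
Total duration = 470 / 11.0 = 42.727 ≈ 42.7 days.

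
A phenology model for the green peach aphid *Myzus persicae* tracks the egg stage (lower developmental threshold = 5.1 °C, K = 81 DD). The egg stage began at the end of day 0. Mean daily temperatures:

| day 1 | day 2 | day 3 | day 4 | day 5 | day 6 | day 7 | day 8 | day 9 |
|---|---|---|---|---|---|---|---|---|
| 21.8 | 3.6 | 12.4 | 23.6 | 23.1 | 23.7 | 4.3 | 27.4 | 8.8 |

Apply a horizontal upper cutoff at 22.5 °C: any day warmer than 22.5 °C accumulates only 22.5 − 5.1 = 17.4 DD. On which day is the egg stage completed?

day 8

Daily DD above 5.1 °C (capped at 17.4): 16.7, 0.0, 7.3, 17.4, 17.4, 17.4, 0.0, 17.4, 3.7.
Cumulative: 16.7, 16.7, 24.0, 41.4, 58.8, 76.2, 76.2, 93.6, 97.3.
The total first reaches 81 DD on day 8.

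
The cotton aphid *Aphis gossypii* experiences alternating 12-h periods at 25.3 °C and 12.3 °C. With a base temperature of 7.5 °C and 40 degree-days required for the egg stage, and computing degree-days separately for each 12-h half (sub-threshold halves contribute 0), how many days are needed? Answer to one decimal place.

Day half: max(0, 25.3 − 7.5) × 0.5 = 17.8 × 0.5 = 8.90 DD.
Night half: max(0, 12.3 − 7.5) × 0.5 = 4.8 × 0.5 = 2.40 DD.
Per 24 h: 11.30 DD/day.
Duration = 40 / 11.30 = 3.540 ≈ 3.5 days.

3.5 days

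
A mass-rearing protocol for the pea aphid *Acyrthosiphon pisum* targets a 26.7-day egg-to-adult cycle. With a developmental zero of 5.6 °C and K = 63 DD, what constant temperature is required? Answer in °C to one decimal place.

Required daily accumulation = 63 / 26.7 = 2.360 DD/day.
T = T_base + 2.360 = 5.6 + 2.360 = 7.960 ≈ 8.0 °C.

8.0 °C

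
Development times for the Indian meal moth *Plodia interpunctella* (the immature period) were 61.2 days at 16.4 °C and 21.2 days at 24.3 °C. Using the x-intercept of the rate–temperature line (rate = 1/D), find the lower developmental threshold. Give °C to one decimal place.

12.2 °C

Under the model K = D·(T − T_b), so D₁·(T₁ − T_b) = D₂·(T₂ − T_b).
61.2·(16.4 − T_b) = 21.2·(24.3 − T_b)
T_b = (61.2·16.4 − 21.2·24.3) / (61.2 − 21.2) = 488.52 / 40.0 = 12.213 °C ≈ 12.2 °C.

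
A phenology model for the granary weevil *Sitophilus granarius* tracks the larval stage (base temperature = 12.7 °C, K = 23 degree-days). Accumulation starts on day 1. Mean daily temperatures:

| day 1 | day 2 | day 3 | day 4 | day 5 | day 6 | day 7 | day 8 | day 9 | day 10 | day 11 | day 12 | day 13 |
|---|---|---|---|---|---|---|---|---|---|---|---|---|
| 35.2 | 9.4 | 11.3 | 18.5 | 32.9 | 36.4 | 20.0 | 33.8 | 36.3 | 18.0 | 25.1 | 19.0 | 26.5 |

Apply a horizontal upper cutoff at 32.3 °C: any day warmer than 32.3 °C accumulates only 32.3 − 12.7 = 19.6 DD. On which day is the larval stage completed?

day 4

Daily DD above 12.7 °C (capped at 19.6): 19.6, 0.0, 0.0, 5.8, 19.6, 19.6, 7.3, 19.6, 19.6, 5.3, 12.4, 6.3, 13.8.
Cumulative: 19.6, 19.6, 19.6, 25.4, 45.0, 64.6, 71.9, 91.5, 111.1, 116.4, 128.8, 135.1, 148.9.
The total first reaches 23 DD on day 4.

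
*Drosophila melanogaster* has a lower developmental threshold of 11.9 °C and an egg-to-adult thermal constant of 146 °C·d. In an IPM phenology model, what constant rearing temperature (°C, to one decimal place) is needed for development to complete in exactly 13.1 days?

Required daily accumulation = 146 / 13.1 = 11.145 DD/day.
T = T_base + 11.145 = 11.9 + 11.145 = 23.045 ≈ 23.0 °C.

23.0 °C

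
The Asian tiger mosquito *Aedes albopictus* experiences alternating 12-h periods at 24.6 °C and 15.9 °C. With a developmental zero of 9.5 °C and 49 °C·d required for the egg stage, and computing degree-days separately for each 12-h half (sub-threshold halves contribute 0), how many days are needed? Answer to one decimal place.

Day half: max(0, 24.6 − 9.5) × 0.5 = 15.1 × 0.5 = 7.55 DD.
Night half: max(0, 15.9 − 9.5) × 0.5 = 6.4 × 0.5 = 3.20 DD.
Per 24 h: 10.75 DD/day.
Duration = 49 / 10.75 = 4.558 ≈ 4.6 days.

4.6 days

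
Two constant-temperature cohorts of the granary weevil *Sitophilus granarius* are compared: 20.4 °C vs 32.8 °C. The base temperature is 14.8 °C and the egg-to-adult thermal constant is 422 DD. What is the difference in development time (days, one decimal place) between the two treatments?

At 20.4 °C: 422 / (20.4 − 14.8) = 422 / 5.6 = 75.357 d.
At 32.8 °C: 422 / (32.8 − 14.8) = 422 / 18.0 = 23.444 d.
Difference = |75.357 − 23.444| = 51.913 ≈ 51.9 days.

51.9 days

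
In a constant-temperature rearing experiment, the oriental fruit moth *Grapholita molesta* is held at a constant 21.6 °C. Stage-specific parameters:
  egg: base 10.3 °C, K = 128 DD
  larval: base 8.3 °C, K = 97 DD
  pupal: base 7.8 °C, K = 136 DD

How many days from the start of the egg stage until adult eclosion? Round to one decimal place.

egg: 128 / (21.6 − 10.3) = 128 / 11.3 = 11.327 d.
larval: 97 / (21.6 − 8.3) = 97 / 13.3 = 7.293 d.
pupal: 136 / (21.6 − 7.8) = 136 / 13.8 = 9.855 d.
Sum = 28.476 ≈ 28.5 days.

28.5 days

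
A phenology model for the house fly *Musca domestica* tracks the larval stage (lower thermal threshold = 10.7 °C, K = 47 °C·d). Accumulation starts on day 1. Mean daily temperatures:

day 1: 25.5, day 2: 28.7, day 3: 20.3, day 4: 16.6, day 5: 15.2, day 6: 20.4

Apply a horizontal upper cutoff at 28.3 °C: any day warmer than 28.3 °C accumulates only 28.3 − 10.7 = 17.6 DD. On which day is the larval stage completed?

Daily DD above 10.7 °C (capped at 17.6): 14.8, 17.6, 9.6, 5.9, 4.5, 9.7.
Cumulative: 14.8, 32.4, 42.0, 47.9, 52.4, 62.1.
The total first reaches 47 DD on day 4.

day 4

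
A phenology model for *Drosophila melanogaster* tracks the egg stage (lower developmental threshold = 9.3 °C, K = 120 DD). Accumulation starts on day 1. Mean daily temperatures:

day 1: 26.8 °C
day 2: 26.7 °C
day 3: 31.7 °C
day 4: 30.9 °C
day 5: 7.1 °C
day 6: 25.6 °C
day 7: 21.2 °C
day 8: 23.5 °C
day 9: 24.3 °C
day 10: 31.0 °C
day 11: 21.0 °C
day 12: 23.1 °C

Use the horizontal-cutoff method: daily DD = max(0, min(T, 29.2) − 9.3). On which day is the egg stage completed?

day 9

Daily DD above 9.3 °C (capped at 19.9): 17.5, 17.4, 19.9, 19.9, 0.0, 16.3, 11.9, 14.2, 15.0, 19.9, 11.7, 13.8.
Cumulative: 17.5, 34.9, 54.8, 74.7, 74.7, 91.0, 102.9, 117.1, 132.1, 152.0, 163.7, 177.5.
The total first reaches 120 DD on day 9.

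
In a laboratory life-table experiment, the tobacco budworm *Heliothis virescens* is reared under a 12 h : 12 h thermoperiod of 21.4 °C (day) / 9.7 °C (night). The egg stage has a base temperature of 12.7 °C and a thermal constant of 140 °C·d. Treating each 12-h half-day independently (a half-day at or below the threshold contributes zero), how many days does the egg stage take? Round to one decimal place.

Day half: max(0, 21.4 − 12.7) × 0.5 = 8.7 × 0.5 = 4.35 DD.
Night half: max(0, 9.7 − 12.7) × 0.5 = 0.0 × 0.5 = 0.00 DD.
Per 24 h: 4.35 DD/day.
Duration = 140 / 4.35 = 32.184 ≈ 32.2 days.

32.2 days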